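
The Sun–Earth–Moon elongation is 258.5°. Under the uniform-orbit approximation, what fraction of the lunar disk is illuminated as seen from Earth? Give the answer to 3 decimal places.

0.600

Half-versine of 258.5°: (1 − (-0.199))/2 = 0.600.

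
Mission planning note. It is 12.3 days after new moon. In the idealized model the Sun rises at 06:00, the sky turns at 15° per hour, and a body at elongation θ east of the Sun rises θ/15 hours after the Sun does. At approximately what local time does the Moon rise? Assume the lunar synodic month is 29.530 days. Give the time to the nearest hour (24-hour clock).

The Moon has covered 12.3/29.530 of its cycle, so θ ≈ 360° × 12.3/29.530 = 149.9°.
At 15° of sky rotation per hour, 149.9° corresponds to a 10.00 h lag.
06:00 + 10.00 h ≈ 16:00 → 16:00 to the nearest hour.

16:00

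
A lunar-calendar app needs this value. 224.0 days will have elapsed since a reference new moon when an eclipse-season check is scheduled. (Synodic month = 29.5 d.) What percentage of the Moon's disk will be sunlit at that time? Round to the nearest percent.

92%

Reduce mod P: 224.0 − 7×29.5 = 17.50 d into the current lunation.
Phase angle: θ = 360°·(17.50 d)/(29.5 d) = 213.6°.
Illuminated fraction = (1 − cos 213.6°)/2 = (1 − (-0.833))/2 ≈ 0.917, so 92%.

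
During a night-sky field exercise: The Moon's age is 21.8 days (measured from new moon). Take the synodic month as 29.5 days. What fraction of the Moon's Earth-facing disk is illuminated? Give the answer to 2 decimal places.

0.53

The Moon has covered 21.8/29.5 of its cycle, so θ ≈ 360° × 21.8/29.5 = 266.0°.
Illuminated fraction = (1 − cos 266.0°)/2 = (1 − (-0.069))/2 ≈ 0.535.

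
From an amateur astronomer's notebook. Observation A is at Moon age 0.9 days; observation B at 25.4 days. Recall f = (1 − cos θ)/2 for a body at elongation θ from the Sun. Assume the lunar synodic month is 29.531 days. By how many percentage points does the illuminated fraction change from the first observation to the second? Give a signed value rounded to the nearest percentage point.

+17 percentage points

First observation: θ = 360°·0.9/29.531 = 11.0°, so f = 0.009.
Second observation: θ = 309.6°, f = 0.181.
Δf = 0.181 − 0.009 = +0.172, i.e. +17 pp.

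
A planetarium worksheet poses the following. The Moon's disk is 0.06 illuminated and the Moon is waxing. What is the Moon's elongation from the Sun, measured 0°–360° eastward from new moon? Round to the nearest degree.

28°

cos θ = 1 − 2f = 0.880, giving a principal value of 28.4°.
Before full moon the principal value applies: θ = 28.4°.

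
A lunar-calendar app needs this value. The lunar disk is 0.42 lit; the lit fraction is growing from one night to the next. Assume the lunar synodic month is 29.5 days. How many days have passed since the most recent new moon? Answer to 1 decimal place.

6.6 days

cos θ = 1 − 2f = 0.160, giving a principal value of 80.8°.
Before full moon the principal value applies: θ = 80.8°.
At 360°/29.5 d per day, 80.8° corresponds to 6.62 days.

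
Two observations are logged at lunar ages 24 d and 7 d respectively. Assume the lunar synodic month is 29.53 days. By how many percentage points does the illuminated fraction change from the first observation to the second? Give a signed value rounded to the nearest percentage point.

First observation: θ = 360°·24/29.53 = 292.6°, so f = 0.308.
Second observation: θ = 85.3°, f = 0.459.
Δf = 0.459 − 0.308 = +0.151, i.e. +15 pp.

+15 pp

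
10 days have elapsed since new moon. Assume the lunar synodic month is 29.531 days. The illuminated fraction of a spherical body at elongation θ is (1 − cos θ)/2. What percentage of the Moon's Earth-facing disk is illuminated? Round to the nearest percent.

Elongation θ = 360° × 10/29.531 ≈ 121.9°.
With cos θ = (-0.529), the lit fraction is (1 − (-0.529))/2 ≈ 0.764, so 76%.

76%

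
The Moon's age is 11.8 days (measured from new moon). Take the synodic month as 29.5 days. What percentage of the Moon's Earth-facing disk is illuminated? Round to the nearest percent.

Elongation θ = 360° × 11.8/29.5 ≈ 144.0°.
cos 144.0° = (-0.809), so f = (1 − (-0.809))/2 = 0.905, so 90%.

90%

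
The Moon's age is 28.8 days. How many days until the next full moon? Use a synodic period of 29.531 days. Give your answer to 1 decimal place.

Full moon is 0.5 of the way through the cycle: age 0.5 × 29.531 = 14.765 d.
Already past this cycle's full moon; the next is at 14.765 + 29.531 = 44.296 d, so 44.296 − 28.8 = 15.496 days.

15.5 days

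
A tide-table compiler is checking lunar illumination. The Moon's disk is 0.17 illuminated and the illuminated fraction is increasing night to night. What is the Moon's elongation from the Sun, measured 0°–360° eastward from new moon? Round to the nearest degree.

49°

From f = (1 − cos θ)/2: cos θ = 1 − 2×0.17 = 0.660; arccos → 48.7°.
The Moon is waxing (0°–180°), so θ = 48.7° directly.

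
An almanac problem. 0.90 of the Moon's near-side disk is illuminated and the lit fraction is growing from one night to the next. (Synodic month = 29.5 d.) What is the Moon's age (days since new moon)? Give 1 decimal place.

From f = (1 − cos θ)/2: cos θ = 1 − 2×0.90 = -0.800; arccos → 143.1°.
Before full moon the principal value applies: θ = 143.1°.
That fraction of the synodic month is 143.1/360 × 29.5 d ≈ 11.73 d.

11.7 days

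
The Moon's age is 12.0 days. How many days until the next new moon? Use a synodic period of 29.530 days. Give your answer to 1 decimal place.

The next new moon completes the synodic month: 29.530 − 12.0 = 17.530 days.

17.5 days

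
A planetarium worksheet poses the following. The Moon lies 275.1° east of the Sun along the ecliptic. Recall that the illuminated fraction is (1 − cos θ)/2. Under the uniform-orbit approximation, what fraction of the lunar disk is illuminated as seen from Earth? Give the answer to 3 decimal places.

cos 275.1° = 0.089, so f = (1 − 0.089)/2 = 0.456.

0.456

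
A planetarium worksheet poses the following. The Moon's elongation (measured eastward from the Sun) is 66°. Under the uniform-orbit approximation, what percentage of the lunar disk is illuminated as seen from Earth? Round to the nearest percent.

30%

Half-versine of 66°: (1 − 0.407)/2 = 0.297, i.e. 30%.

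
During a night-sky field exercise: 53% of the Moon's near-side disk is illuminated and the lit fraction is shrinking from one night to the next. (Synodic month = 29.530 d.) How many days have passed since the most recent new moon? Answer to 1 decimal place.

Invert f = (1 − cos θ)/2 to get cos θ = 1 − 2(0.53) = -0.060, hence θ₀ = arccos -0.060 = 93.4°.
Waning ⇒ past full, so θ = 360° − 93.4° = 266.6°.
At 360°/29.530 d per day, 266.6° corresponds to 21.87 days.

21.9 days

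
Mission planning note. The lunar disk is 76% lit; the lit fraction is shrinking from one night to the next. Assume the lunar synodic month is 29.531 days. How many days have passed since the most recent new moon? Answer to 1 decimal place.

Invert f = (1 − cos θ)/2 to get cos θ = 1 − 2(0.76) = -0.520, hence θ₀ = arccos -0.520 = 121.3°.
A waning Moon lies in 180°–360°, so θ = 360° − 121.3° = 238.7°.
That fraction of the synodic month is 238.7/360 × 29.531 d ≈ 19.58 d.

19.6 days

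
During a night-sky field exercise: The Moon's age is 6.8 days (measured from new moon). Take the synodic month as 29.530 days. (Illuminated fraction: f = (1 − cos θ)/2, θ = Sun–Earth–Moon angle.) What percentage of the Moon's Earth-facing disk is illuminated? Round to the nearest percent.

44%

Elongation θ = 360° × 6.8/29.530 ≈ 82.9°.
cos 82.9° = 0.124, so f = (1 − 0.124)/2 = 0.438, so 44%.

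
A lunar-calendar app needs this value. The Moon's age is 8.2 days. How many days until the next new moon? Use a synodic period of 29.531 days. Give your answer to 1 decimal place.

One full lunation from the last new moon is 29.531 d; remaining = 29.531 − 8.2 = 21.331 d.

21.3 days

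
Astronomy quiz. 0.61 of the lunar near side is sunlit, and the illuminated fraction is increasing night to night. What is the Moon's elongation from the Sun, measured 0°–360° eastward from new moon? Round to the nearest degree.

From f = (1 − cos θ)/2: cos θ = 1 − 2×0.61 = -0.220; arccos → 102.7°.
Waxing ⇒ before full, so θ = 102.7°.

103°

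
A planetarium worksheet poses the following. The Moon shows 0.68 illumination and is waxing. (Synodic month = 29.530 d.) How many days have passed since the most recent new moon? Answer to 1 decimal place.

cos θ = 1 − 2f = -0.360, giving a principal value of 111.1°.
The Moon is waxing (0°–180°), so θ = 111.1° directly.
At 360°/29.530 d per day, 111.1° corresponds to 9.11 days.

9.1 days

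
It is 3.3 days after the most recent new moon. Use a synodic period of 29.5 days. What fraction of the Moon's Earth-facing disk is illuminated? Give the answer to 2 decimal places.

Phase angle: θ = 360°·(3.3 d)/(29.5 d) = 40.3°.
cos 40.3° = 0.763, so f = (1 − 0.763)/2 = 0.119.

0.12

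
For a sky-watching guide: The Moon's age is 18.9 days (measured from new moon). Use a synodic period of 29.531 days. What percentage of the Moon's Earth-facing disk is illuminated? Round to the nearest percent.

The Moon has covered 18.9/29.531 of its cycle, so θ ≈ 360° × 18.9/29.531 = 230.4°.
cos 230.4° = (-0.637), so f = (1 − (-0.637))/2 = 0.819, so 82%.

82%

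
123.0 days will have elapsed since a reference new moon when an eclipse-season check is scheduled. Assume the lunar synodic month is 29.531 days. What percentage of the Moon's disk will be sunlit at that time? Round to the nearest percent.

123.0 d spans 4 complete synodic months (4 × 29.531 = 118.12 d) plus 4.88 d.
Elongation θ = 360° × 4.88/29.531 ≈ 59.4°.
cos 59.4° = 0.508, so f = (1 − 0.508)/2 = 0.246, so 25%.

25%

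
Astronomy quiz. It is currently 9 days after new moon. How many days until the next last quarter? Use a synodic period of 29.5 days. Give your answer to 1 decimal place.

13.1 days

Last quarter occurs at elongation 270°, i.e. at age 29.5 × 270/360 = 22.125 d.
That is 22.125 − 9 = 13.125 days ahead.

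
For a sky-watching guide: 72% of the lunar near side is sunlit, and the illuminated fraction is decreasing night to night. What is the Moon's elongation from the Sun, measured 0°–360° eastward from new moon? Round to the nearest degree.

cos θ = 1 − 2f = -0.440, giving a principal value of 116.1°.
A waning Moon lies in 180°–360°, so θ = 360° − 116.1° = 243.9°.

244°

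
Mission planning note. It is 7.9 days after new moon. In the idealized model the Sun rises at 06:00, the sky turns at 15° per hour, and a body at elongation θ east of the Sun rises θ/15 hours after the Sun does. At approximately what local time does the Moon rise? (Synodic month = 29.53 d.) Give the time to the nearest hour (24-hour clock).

Elongation θ = 360° × 7.9/29.53 ≈ 96.3°.
The Moon trails the Sun by θ/15 = 96.3/15 ≈ 6.42 hours.
06:00 + 6.42 h ≈ 12:25 → 12:00 to the nearest hour.

12:00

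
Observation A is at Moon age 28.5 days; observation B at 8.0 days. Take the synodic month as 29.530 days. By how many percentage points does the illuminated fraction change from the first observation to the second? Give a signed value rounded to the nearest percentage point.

First observation: θ = 360°·28.5/29.530 = 347.4°, so f = 0.012.
Second observation: θ = 97.5°, f = 0.566.
Δf = 0.566 − 0.012 = +0.554, i.e. +55 pp.

+55 pp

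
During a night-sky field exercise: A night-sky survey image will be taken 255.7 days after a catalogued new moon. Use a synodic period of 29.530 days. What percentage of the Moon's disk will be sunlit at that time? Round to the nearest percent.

Reduce mod P: 255.7 − 8×29.530 = 19.46 d into the current lunation.
The Moon has covered 19.46/29.530 of its cycle, so θ ≈ 360° × 19.46/29.530 = 237.2°.
cos 237.2° = (-0.541), so f = (1 − (-0.541))/2 = 0.771, so 77%.

77%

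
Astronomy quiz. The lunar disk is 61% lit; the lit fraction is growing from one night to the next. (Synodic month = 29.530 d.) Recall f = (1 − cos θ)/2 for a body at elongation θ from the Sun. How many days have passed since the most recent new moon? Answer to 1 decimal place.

8.4 days

cos θ = 1 − 2f = -0.220, giving a principal value of 102.7°.
Waxing ⇒ before full, so θ = 102.7°.
Age = 29.530 × 102.7°/360° ≈ 8.42 days.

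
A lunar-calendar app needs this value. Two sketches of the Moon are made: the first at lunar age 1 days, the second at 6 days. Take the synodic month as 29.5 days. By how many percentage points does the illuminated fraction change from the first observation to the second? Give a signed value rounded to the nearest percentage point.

+34 pp

First observation: θ = 360°·1/29.5 = 12.2°, so f = 0.011.
Second observation: θ = 73.2°, f = 0.356.
Δf = 0.356 − 0.011 = +0.344, i.e. +34 pp.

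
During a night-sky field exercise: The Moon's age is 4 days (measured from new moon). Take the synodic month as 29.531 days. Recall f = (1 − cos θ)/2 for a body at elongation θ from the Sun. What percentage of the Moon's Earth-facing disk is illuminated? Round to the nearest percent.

Phase angle: θ = 360°·(4 d)/(29.531 d) = 48.8°.
With cos θ = 0.659, the lit fraction is (1 − 0.659)/2 ≈ 0.170, so 17%.

17%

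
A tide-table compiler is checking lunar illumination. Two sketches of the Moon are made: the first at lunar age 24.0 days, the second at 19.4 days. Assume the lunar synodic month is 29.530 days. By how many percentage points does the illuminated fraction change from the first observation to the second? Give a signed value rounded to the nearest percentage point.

θ₁ = 360° × 24.0/29.530 = 292.6°, f₁ = (1 − cos θ₁)/2 = 0.308.
θ₂ = 360° × 19.4/29.530 = 236.5°, f₂ = (1 − cos θ₂)/2 = 0.776.
Change = f₂ − f₁ = +0.468 → +47 percentage points.

+47 percentage points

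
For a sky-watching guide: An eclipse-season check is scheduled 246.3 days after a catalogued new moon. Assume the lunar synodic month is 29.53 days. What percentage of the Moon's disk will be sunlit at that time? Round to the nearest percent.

77%

246.3/29.53 = 8.341 lunations, so 8 complete cycles and 10.06 d into the next.
The Moon has covered 10.06/29.53 of its cycle, so θ ≈ 360° × 10.06/29.53 = 122.6°.
With cos θ = (-0.539), the lit fraction is (1 − (-0.539))/2 ≈ 0.770, so 77%.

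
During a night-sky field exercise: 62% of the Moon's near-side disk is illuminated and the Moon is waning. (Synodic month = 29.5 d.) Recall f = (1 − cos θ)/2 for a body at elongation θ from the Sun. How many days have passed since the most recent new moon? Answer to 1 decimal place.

21.0 days

cos θ = 1 − 2f = -0.240, giving a principal value of 103.9°.
A waning Moon lies in 180°–360°, so θ = 360° − 103.9° = 256.1°.
That fraction of the synodic month is 256.1/360 × 29.5 d ≈ 20.99 d.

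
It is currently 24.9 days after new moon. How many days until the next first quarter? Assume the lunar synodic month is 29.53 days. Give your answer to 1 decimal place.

12.0 days

First quarter occurs at elongation 90°, i.e. at age 29.53 × 90/360 = 7.383 d.
This lunation's first quarter (7.383 d) has passed, so add one period: 36.913 − 24.9 = 12.013 days.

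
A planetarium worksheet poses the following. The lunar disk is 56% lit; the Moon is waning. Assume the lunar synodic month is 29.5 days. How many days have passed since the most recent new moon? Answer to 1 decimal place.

21.6 days

From f = (1 − cos θ)/2: cos θ = 1 − 2×0.56 = -0.120; arccos → 96.9°.
Waning ⇒ past full, so θ = 360° − 96.9° = 263.1°.
Age = 29.5 × 263.1°/360° ≈ 21.56 days.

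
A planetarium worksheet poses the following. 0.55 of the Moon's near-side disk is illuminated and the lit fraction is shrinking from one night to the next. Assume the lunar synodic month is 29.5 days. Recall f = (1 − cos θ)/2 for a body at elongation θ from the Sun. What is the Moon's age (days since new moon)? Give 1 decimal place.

21.7 days

cos θ = 1 − 2f = -0.100, giving a principal value of 95.7°.
A waning Moon lies in 180°–360°, so θ = 360° − 95.7° = 264.3°.
Age = 29.5 × 264.3°/360° ≈ 21.65 days.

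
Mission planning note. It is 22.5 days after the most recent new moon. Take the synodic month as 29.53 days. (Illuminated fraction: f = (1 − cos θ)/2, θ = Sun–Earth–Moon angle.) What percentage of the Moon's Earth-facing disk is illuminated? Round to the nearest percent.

46%

The Moon has covered 22.5/29.53 of its cycle, so θ ≈ 360° × 22.5/29.53 = 274.3°.
Illuminated fraction = (1 − cos 274.3°)/2 = (1 − 0.075)/2 ≈ 0.463, so 46%.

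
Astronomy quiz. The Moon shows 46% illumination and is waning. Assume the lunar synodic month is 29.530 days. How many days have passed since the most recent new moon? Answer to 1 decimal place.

Invert f = (1 − cos θ)/2 to get cos θ = 1 − 2(0.46) = 0.080, hence θ₀ = arccos 0.080 = 85.4°.
A waning Moon lies in 180°–360°, so θ = 360° − 85.4° = 274.6°.
Age = 29.530 × 274.6°/360° ≈ 22.52 days.

22.5 days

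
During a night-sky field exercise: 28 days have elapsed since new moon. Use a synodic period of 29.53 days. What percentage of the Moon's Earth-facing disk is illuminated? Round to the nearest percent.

3%

The Moon has covered 28/29.53 of its cycle, so θ ≈ 360° × 28/29.53 = 341.3°.
With cos θ = 0.947, the lit fraction is (1 − 0.947)/2 ≈ 0.026, so 3%.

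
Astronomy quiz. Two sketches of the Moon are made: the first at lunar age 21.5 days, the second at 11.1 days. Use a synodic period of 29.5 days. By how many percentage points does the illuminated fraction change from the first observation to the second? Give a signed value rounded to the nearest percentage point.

First observation: θ = 360°·21.5/29.5 = 262.4°, so f = 0.566.
Second observation: θ = 135.5°, f = 0.856.
Δf = 0.856 − 0.566 = +0.290, i.e. +29 pp.

+29 pp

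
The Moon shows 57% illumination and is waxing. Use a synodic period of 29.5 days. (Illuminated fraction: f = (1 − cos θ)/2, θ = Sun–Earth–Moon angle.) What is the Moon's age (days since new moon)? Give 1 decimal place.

8.0 days

From f = (1 − cos θ)/2: cos θ = 1 − 2×0.57 = -0.140; arccos → 98.0°.
Waxing ⇒ before full, so θ = 98.0°.
Age = 29.5 × 98.0°/360° ≈ 8.03 days.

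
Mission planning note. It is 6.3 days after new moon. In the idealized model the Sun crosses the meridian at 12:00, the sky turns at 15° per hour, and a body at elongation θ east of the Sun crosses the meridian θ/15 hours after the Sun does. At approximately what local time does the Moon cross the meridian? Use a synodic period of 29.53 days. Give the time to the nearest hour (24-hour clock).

Phase angle: θ = 360°·(6.3 d)/(29.53 d) = 76.8°.
Delay after the Sun = 76.8° / (15°/h) ≈ 5.12 h.
12:00 + 5.12 h ≈ 17:07 → 17:00 to the nearest hour.

17:00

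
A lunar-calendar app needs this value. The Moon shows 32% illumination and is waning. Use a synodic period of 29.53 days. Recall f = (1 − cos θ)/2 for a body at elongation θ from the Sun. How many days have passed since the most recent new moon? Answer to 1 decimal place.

From f = (1 − cos θ)/2: cos θ = 1 − 2×0.32 = 0.360; arccos → 68.9°.
Since the Moon is past full (waning), take the reflex angle: θ = 360° − 68.9° = 291.1°.
That fraction of the synodic month is 291.1/360 × 29.53 d ≈ 23.88 d.

23.9 days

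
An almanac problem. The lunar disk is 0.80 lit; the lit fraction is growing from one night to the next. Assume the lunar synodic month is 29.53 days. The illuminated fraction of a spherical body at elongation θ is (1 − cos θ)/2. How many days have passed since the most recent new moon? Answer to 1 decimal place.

From f = (1 − cos θ)/2: cos θ = 1 − 2×0.80 = -0.600; arccos → 126.9°.
Waxing ⇒ before full, so θ = 126.9°.
Age = 29.53 × 126.9°/360° ≈ 10.41 days.

10.4 days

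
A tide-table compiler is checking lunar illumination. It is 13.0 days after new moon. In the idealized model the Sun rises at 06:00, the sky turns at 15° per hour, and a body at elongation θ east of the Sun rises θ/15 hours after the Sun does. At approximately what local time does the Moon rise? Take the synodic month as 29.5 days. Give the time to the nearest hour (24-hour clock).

Elongation θ = 360° × 13.0/29.5 ≈ 158.6°.
Delay after the Sun = 158.6° / (15°/h) ≈ 10.58 h.
06:00 + 10.58 h ≈ 16:35 → 17:00 to the nearest hour.

17:00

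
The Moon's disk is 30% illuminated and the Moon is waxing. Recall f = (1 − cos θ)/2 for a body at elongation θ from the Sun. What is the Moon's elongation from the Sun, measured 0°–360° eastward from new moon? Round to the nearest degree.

cos θ = 1 − 2f = 0.400, giving a principal value of 66.4°.
The Moon is waxing (0°–180°), so θ = 66.4° directly.

66°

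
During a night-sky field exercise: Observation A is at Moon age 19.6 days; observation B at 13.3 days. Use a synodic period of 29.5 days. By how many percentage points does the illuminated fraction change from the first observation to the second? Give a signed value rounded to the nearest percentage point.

First observation: θ = 360°·19.6/29.5 = 239.2°, so f = 0.756.
Second observation: θ = 162.3°, f = 0.976.
Δf = 0.976 − 0.756 = +0.220, i.e. +22 pp.

+22 pp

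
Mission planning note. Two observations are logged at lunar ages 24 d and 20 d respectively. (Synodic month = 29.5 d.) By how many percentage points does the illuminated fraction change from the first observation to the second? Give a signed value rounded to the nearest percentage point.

+41 pp

First observation: θ = 360°·24/29.5 = 292.9°, so f = 0.306.
Second observation: θ = 244.1°, f = 0.719.
Δf = 0.719 − 0.306 = +0.413, i.e. +41 pp.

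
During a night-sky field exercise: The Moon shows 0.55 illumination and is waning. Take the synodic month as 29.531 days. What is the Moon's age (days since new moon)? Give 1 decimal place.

Invert f = (1 − cos θ)/2 to get cos θ = 1 − 2(0.55) = -0.100, hence θ₀ = arccos -0.100 = 95.7°.
Since the Moon is past full (waning), take the reflex angle: θ = 360° − 95.7° = 264.3°.
Age = 29.531 × 264.3°/360° ≈ 21.68 days.

21.7 days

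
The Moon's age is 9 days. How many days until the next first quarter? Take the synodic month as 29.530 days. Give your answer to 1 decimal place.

First quarter is 0.25 of the way through the cycle: age 0.25 × 29.530 = 7.383 d.
Already past this cycle's first quarter; the next is at 7.383 + 29.530 = 36.913 d, so 36.913 − 9 = 27.913 days.

27.9 days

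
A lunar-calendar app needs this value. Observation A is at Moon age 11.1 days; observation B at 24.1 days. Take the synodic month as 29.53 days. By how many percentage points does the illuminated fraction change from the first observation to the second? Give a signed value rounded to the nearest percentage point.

-56 pp

θ₁ = 360° × 11.1/29.53 = 135.3°, f₁ = (1 − cos θ₁)/2 = 0.856.
θ₂ = 360° × 24.1/29.53 = 293.8°, f₂ = (1 − cos θ₂)/2 = 0.298.
Change = f₂ − f₁ = -0.557 → -56 percentage points.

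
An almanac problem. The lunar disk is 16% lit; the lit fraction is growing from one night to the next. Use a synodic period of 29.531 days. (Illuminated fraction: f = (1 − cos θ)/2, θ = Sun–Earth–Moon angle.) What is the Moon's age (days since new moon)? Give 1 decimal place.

3.9 days

Invert f = (1 − cos θ)/2 to get cos θ = 1 − 2(0.16) = 0.680, hence θ₀ = arccos 0.680 = 47.2°.
Before full moon the principal value applies: θ = 47.2°.
That fraction of the synodic month is 47.2/360 × 29.531 d ≈ 3.87 d.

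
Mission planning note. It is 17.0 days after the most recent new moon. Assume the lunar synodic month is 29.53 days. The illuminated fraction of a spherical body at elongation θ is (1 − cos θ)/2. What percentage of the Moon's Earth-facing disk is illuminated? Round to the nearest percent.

Phase angle: θ = 360°·(17.0 d)/(29.53 d) = 207.2°.
Illuminated fraction = (1 − cos 207.2°)/2 = (1 − (-0.889))/2 ≈ 0.945, so 94%.

94%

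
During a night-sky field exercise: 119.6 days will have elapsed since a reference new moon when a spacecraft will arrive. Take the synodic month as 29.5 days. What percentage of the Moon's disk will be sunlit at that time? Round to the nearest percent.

3%

119.6/29.5 = 4.054 lunations, so 4 complete cycles and 1.60 d into the next.
The Moon has covered 1.60/29.5 of its cycle, so θ ≈ 360° × 1.60/29.5 = 19.5°.
cos 19.5° = 0.942, so f = (1 − 0.942)/2 = 0.029, so 3%.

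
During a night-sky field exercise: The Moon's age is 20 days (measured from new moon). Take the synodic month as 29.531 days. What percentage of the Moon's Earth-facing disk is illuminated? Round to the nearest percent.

72%

Phase angle: θ = 360°·(20 d)/(29.531 d) = 243.8°.
Illuminated fraction = (1 − cos 243.8°)/2 = (1 − (-0.441))/2 ≈ 0.721, so 72%.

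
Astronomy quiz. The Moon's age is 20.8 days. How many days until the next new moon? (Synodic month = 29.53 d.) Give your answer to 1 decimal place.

8.7 days

One full lunation from the last new moon is 29.53 d; remaining = 29.53 − 20.8 = 8.730 d.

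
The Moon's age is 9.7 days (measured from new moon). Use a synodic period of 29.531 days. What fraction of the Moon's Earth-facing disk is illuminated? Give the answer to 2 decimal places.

0.74

The Moon has covered 9.7/29.531 of its cycle, so θ ≈ 360° × 9.7/29.531 = 118.2°.
cos 118.2° = (-0.473), so f = (1 − (-0.473))/2 = 0.737.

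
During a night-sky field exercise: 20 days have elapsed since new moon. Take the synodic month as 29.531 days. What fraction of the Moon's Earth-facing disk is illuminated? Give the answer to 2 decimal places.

Phase angle: θ = 360°·(20 d)/(29.531 d) = 243.8°.
Illuminated fraction = (1 − cos 243.8°)/2 = (1 − (-0.441))/2 ≈ 0.721.

0.72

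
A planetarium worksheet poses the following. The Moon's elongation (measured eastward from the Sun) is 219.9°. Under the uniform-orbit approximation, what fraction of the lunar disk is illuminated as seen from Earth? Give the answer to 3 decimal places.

0.884

f = (1 − cos 219.9°)/2 = (1 − (-0.767))/2 ≈ 0.884.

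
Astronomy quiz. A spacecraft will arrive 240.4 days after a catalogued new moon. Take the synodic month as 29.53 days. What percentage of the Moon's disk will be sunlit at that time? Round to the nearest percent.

240.4 d spans 8 complete synodic months (8 × 29.53 = 236.24 d) plus 4.16 d.
The Moon has covered 4.16/29.53 of its cycle, so θ ≈ 360° × 4.16/29.53 = 50.7°.
With cos θ = 0.633, the lit fraction is (1 − 0.633)/2 ≈ 0.183, so 18%.

18%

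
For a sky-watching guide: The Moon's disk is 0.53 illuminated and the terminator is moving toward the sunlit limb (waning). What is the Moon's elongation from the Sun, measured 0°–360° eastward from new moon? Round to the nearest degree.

267°

Invert f = (1 − cos θ)/2 to get cos θ = 1 − 2(0.53) = -0.060, hence θ₀ = arccos -0.060 = 93.4°.
A waning Moon lies in 180°–360°, so θ = 360° − 93.4° = 266.6°.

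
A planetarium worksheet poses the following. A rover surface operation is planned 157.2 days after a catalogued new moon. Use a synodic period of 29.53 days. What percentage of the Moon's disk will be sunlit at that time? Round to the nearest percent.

72%

157.2/29.53 = 5.323 lunations, so 5 complete cycles and 9.55 d into the next.
Elongation θ = 360° × 9.55/29.53 ≈ 116.4°.
cos 116.4° = (-0.445), so f = (1 − (-0.445))/2 = 0.723, so 72%.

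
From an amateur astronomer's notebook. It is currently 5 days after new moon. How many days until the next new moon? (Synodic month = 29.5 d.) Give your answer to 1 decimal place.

24.5 days

The next new moon completes the synodic month: 29.5 − 5 = 24.500 days.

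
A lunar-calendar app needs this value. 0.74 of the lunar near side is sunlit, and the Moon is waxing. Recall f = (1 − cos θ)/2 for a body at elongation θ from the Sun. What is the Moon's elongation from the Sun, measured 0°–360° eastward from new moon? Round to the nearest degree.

119°

Invert f = (1 − cos θ)/2 to get cos θ = 1 − 2(0.74) = -0.480, hence θ₀ = arccos -0.480 = 118.7°.
Before full moon the principal value applies: θ = 118.7°.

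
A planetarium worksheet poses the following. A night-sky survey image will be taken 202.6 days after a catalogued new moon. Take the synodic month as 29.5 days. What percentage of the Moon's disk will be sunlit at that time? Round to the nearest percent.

202.6/29.5 = 6.868 lunations, so 6 complete cycles and 25.60 d into the next.
Phase angle: θ = 360°·(25.60 d)/(29.5 d) = 312.4°.
Illuminated fraction = (1 − cos 312.4°)/2 = (1 − 0.674)/2 ≈ 0.163, so 16%.

16%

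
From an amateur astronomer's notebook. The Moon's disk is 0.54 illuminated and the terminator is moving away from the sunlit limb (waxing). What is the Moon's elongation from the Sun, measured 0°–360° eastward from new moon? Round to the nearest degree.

95°

Invert f = (1 − cos θ)/2 to get cos θ = 1 − 2(0.54) = -0.080, hence θ₀ = arccos -0.080 = 94.6°.
The Moon is waxing (0°–180°), so θ = 94.6° directly.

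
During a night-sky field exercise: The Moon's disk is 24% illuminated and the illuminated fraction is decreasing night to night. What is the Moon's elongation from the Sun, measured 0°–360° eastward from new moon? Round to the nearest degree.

cos θ = 1 − 2f = 0.520, giving a principal value of 58.7°.
Since the Moon is past full (waning), take the reflex angle: θ = 360° − 58.7° = 301.3°.

301°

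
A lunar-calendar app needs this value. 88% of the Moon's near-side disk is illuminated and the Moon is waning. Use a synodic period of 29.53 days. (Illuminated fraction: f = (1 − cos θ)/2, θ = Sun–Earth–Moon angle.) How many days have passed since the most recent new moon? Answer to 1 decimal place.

cos θ = 1 − 2f = -0.760, giving a principal value of 139.5°.
Since the Moon is past full (waning), take the reflex angle: θ = 360° − 139.5° = 220.5°.
That fraction of the synodic month is 220.5/360 × 29.53 d ≈ 18.09 d.

18.1 days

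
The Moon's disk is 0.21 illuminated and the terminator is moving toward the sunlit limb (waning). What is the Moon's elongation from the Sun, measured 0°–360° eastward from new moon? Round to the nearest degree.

From f = (1 − cos θ)/2: cos θ = 1 − 2×0.21 = 0.580; arccos → 54.5°.
Since the Moon is past full (waning), take the reflex angle: θ = 360° − 54.5° = 305.5°.

305°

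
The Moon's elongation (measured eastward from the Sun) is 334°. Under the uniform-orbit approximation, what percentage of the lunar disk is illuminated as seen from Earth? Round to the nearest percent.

f = (1 − cos 334°)/2 = (1 − 0.899)/2 ≈ 0.051, i.e. 5%.

5%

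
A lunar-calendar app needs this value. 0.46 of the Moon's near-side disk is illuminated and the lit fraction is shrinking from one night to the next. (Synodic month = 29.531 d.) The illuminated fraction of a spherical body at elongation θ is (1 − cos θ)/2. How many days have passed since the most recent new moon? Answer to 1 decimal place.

22.5 days

From f = (1 − cos θ)/2: cos θ = 1 − 2×0.46 = 0.080; arccos → 85.4°.
Waning ⇒ past full, so θ = 360° − 85.4° = 274.6°.
At 360°/29.531 d per day, 274.6° corresponds to 22.52 days.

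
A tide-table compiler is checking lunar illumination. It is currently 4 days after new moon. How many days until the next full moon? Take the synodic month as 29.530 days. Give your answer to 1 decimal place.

Full moon occurs at elongation 180°, i.e. at age 29.530 × 180/360 = 14.765 d.
That is 14.765 − 4 = 10.765 days ahead.

10.8 days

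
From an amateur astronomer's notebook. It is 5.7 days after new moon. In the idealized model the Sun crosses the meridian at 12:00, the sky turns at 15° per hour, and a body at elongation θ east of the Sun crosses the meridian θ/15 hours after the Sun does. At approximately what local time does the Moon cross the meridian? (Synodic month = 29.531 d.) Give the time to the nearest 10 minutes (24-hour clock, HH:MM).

16:40

The Moon has covered 5.7/29.531 of its cycle, so θ ≈ 360° × 5.7/29.531 = 69.5°.
At 15° of sky rotation per hour, 69.5° corresponds to a 4.63 h lag.
12:00 + 4.632 h ≈ 16:38 → 16:40 to the nearest ten minutes.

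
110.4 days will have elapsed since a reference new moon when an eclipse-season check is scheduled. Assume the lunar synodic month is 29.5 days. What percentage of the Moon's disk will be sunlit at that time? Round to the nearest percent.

52%

110.4/29.5 = 3.742 lunations, so 3 complete cycles and 21.90 d into the next.
The Moon has covered 21.90/29.5 of its cycle, so θ ≈ 360° × 21.90/29.5 = 267.3°.
Illuminated fraction = (1 − cos 267.3°)/2 = (1 − (-0.048))/2 ≈ 0.524, so 52%.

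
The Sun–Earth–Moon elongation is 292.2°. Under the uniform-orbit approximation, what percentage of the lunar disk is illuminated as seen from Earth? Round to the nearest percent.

Half-versine of 292.2°: (1 − 0.378)/2 = 0.311, i.e. 31%.

31%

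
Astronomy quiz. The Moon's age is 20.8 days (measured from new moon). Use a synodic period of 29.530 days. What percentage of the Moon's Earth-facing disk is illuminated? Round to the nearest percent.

Phase angle: θ = 360°·(20.8 d)/(29.530 d) = 253.6°.
Illuminated fraction = (1 − cos 253.6°)/2 = (1 − (-0.283))/2 ≈ 0.641, so 64%.

64%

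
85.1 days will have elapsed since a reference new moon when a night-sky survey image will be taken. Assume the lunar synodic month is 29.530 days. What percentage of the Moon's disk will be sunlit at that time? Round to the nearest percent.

13%

Reduce mod P: 85.1 − 2×29.530 = 26.04 d into the current lunation.
The Moon has covered 26.04/29.530 of its cycle, so θ ≈ 360° × 26.04/29.530 = 317.5°.
Illuminated fraction = (1 − cos 317.5°)/2 = (1 − 0.737)/2 ≈ 0.132, so 13%.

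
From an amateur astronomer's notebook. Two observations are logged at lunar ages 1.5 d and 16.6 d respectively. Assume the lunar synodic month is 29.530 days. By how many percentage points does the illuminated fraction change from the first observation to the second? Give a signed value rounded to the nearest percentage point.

θ₁ = 360° × 1.5/29.530 = 18.3°, f₁ = (1 − cos θ₁)/2 = 0.025.
θ₂ = 360° × 16.6/29.530 = 202.4°, f₂ = (1 − cos θ₂)/2 = 0.962.
Change = f₂ − f₁ = +0.937 → +94 percentage points.

+94 pp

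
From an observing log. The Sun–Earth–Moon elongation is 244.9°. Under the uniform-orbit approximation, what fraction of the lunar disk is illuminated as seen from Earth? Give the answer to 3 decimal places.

0.712

cos 244.9° = (-0.424), so f = (1 − (-0.424))/2 = 0.712.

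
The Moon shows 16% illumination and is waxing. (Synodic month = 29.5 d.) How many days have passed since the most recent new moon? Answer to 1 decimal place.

Invert f = (1 − cos θ)/2 to get cos θ = 1 − 2(0.16) = 0.680, hence θ₀ = arccos 0.680 = 47.2°.
The Moon is waxing (0°–180°), so θ = 47.2° directly.
At 360°/29.5 d per day, 47.2° corresponds to 3.86 days.

3.9 days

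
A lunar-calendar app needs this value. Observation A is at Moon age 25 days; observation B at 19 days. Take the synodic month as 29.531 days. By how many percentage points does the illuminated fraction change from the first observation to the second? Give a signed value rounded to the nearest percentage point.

First observation: θ = 360°·25/29.531 = 304.8°, so f = 0.215.
Second observation: θ = 231.6°, f = 0.810.
Δf = 0.810 − 0.215 = +0.596, i.e. +60 pp.

+60 pp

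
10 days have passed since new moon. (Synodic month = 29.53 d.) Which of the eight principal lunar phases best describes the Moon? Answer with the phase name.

θ ≈ 360° × 10/29.53 = 122°, which falls in the waxing gibbous sector.

waxing gibbous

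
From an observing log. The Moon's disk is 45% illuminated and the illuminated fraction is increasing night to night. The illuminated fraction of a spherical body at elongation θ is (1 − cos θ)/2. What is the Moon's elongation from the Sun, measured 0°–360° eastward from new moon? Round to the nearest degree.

cos θ = 1 − 2f = 0.100, giving a principal value of 84.3°.
Waxing ⇒ before full, so θ = 84.3°.

84°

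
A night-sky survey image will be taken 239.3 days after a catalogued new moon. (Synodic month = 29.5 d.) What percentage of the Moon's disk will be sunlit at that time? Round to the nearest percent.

12%

Reduce mod P: 239.3 − 8×29.5 = 3.30 d into the current lunation.
Phase angle: θ = 360°·(3.30 d)/(29.5 d) = 40.3°.
Illuminated fraction = (1 − cos 40.3°)/2 = (1 − 0.763)/2 ≈ 0.119, so 12%.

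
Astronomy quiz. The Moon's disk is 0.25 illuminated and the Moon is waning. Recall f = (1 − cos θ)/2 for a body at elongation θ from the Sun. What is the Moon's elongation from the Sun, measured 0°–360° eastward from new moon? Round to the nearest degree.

cos θ = 1 − 2f = 0.500, giving a principal value of 60.0°.
A waning Moon lies in 180°–360°, so θ = 360° − 60.0° = 300.0°.

300°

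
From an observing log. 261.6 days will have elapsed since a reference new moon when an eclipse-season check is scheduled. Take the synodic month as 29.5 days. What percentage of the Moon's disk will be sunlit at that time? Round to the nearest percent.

Reduce mod P: 261.6 − 8×29.5 = 25.60 d into the current lunation.
The Moon has covered 25.60/29.5 of its cycle, so θ ≈ 360° × 25.60/29.5 = 312.4°.
Illuminated fraction = (1 − cos 312.4°)/2 = (1 − 0.674)/2 ≈ 0.163, so 16%.

16%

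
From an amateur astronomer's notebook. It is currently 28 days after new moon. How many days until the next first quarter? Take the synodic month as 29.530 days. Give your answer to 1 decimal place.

8.9 days

First quarter is 0.25 of the way through the cycle: age 0.25 × 29.530 = 7.383 d.
Already past this cycle's first quarter; the next is at 7.383 + 29.530 = 36.913 d, so 36.913 − 28 = 8.913 days.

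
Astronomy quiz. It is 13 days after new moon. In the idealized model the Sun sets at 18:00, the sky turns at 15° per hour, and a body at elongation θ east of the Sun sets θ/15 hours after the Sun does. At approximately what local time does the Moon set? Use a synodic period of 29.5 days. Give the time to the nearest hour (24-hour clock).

Elongation θ = 360° × 13/29.5 ≈ 158.6°.
The Moon trails the Sun by θ/15 = 158.6/15 ≈ 10.58 hours.
18:00 + 10.58 h ≈ 04:35 → 05:00 to the nearest hour.

05:00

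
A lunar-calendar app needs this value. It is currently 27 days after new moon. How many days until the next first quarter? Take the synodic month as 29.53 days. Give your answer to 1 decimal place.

First quarter occurs at elongation 90°, i.e. at age 29.53 × 90/360 = 7.383 d.
This lunation's first quarter (7.383 d) has passed, so add one period: 36.913 − 27 = 9.913 days.

9.9 days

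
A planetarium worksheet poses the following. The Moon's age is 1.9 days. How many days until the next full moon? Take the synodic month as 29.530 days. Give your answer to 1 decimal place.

Full moon occurs at elongation 180°, i.e. at age 29.530 × 180/360 = 14.765 d.
So 12.865 days remain (14.765 − 1.9).

12.9 days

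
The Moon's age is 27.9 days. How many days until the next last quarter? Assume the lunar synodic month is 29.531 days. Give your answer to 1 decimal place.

Last quarter occurs at elongation 270°, i.e. at age 29.531 × 270/360 = 22.148 d.
This lunation's last quarter (22.148 d) has passed, so add one period: 51.679 − 27.9 = 23.779 days.

23.8 days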